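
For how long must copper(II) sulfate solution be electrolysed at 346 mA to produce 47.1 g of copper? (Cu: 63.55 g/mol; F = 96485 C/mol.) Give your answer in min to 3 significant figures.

6890 min

n(Cu) = 47.1 / 63.55 = 0.7411 mol
Cu²⁺ + 2e⁻ → Cu, so n(e⁻) = 2 × 0.7411 = 1.482 mol
Q = 1.482 × 96485 = 1.430×10^5 C
t = Q / I = 1.430×10^5 / 0.346 = 4.133×10^5 s = 6890 min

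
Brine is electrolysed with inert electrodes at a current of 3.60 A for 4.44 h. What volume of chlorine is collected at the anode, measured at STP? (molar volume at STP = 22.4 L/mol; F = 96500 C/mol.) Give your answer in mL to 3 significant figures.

6680 mL

Q = It = 3.60 × 15984 = 57540 C
n(e⁻) = Q/F = 57540/96500 = 0.5963 mol
2Cl⁻ → Cl₂ + 2e⁻, so n(Cl₂) = 0.5963 / 2 = 0.2982 mol
V = 0.2982 × 22.4 = 6.680 L
= 6680 mL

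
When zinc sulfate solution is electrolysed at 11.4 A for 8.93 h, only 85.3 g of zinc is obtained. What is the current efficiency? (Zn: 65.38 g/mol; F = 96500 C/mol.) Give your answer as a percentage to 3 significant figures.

Q = 11.4 × 32148 = 3.665×10^5 C
n(e⁻) = 3.665×10^5 / 96500 = 3.798 mol
Zn²⁺ + 2e⁻ → Zn, so theoretical n(Zn) = 1.899 mol → 124.2 g
Efficiency = 85.3 / 124.2 = 0.6868 = 68.7%

68.7%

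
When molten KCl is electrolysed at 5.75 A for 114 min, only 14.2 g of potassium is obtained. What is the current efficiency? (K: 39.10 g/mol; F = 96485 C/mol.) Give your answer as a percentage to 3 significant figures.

Q = 5.75 × 6840 = 39330 C
n(e⁻) = 39330 / 96485 = 0.4076 mol
K⁺ + e⁻ → K, so theoretical n(K) = 0.4076 mol → 15.94 g
Efficiency = 14.2 / 15.94 = 0.8908 = 89.1%

89.1%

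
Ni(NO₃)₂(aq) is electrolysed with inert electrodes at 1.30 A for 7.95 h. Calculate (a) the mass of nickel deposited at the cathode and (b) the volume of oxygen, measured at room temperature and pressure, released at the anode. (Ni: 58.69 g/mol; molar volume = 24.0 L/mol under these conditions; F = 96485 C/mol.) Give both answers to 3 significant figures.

Q = 1.30 × 28620 = 37210 C; n(e⁻) = 37210 / 96485 = 0.3857 mol
Cathode: Ni²⁺ + 2e⁻ → Ni → n(Ni) = 0.3857/2 = 0.1929 mol → 11.3 g
Anode: 2H₂O → O₂ + 4H⁺ + 4e⁻ → n(O₂) = 0.3857/4 = 0.09643 mol → 2.31 L

11.3 g Ni; 2.31 L O₂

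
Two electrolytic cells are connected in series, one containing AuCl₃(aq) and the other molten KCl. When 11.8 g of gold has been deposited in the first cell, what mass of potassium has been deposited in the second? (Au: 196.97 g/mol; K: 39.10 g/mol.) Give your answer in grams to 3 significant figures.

n(Au) = 11.8 / 196.97 = 0.05991 mol
Au³⁺ + 3e⁻ → Au, so n(e⁻) = 3 × 0.05991 = 0.1797 mol
Since the cells are in series, n(e⁻) in the K cell is also 0.1797 mol.
K⁺ + e⁻ → K, so n(K) = 0.1797 mol
m(K) = 0.1797 × 39.10 = 7.03 g

7.03 g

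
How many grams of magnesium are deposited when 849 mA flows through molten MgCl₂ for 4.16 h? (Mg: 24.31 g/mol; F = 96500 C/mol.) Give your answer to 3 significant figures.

Charge passed = 0.849 × 14976 = 12710 C
n(e⁻) = Q/F = 12710/96500 = 0.1317 mol
Mg²⁺ + 2e⁻ → Mg, so n(Mg) = 0.1317 / 2 = 0.06585 mol
m = 0.06585 × 24.31 = 1.60 g

1.60 g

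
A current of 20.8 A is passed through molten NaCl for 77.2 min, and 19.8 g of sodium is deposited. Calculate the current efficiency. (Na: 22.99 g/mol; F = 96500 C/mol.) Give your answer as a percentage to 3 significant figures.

Q = 20.8 × 4632 = 96350 C
n(e⁻) = 96350 / 96500 = 0.9984 mol
Na⁺ + e⁻ → Na, so theoretical n(Na) = 0.9984 mol → 22.95 g
Efficiency = 19.8 / 22.95 = 0.8627 = 86.3%

86.3%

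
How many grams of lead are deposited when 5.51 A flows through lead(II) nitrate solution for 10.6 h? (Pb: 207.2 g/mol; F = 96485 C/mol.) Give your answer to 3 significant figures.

226 g

Charge passed = 5.51 × 38160 = 2.103×10^5 C
Moles of electrons = 2.103×10^5 / 96485 = 2.180 mol
Pb²⁺ + 2e⁻ → Pb, so n(Pb) = 2.180 / 2 = 1.090 mol
m = 1.090 × 207.2 = 226 g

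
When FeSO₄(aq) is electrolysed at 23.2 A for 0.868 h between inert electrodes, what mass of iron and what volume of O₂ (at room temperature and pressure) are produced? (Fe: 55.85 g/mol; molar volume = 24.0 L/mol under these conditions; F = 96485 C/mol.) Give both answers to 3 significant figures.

21.0 g Fe; 4.51 L O₂

Q = 23.2 × 3124.8 = 72500 C; n(e⁻) = 72500 / 96485 = 0.7514 mol
Cathode: Fe²⁺ + 2e⁻ → Fe → n(Fe) = 0.7514/2 = 0.3757 mol → 21.0 g
Anode: 2H₂O → O₂ + 4H⁺ + 4e⁻ → n(O₂) = 0.7514/4 = 0.1879 mol → 4.51 L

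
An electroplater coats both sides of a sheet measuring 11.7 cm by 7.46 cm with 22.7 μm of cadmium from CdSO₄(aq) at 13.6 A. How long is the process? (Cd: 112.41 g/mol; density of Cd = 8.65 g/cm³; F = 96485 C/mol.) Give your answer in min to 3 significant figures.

Plated area = 2 × 11.7 × 7.46 = 174.6 cm²
Volume = 174.6 × 22.7×10⁻⁴ cm = 0.3963 cm³
m(Cd) = 0.3963 × 8.65 = 3.428 g
n(Cd) = 3.428 / 112.41 = 0.03050 mol; n(e⁻) = 2 × 0.03050 = 0.06100 mol
Q = 0.06100 × 96485 = 5886 C
t = 5886 / 13.6 = 432.8 s = 7.21 min

7.21 min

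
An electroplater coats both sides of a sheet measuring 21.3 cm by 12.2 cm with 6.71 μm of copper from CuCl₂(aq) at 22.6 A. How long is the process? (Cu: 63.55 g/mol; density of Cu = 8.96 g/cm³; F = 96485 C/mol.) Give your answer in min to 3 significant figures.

Plated area = 2 × 21.3 × 12.2 = 519.7 cm²
Volume = 519.7 × 6.71×10⁻⁴ cm = 0.3487 cm³
m(Cu) = 0.3487 × 8.96 = 3.124 g
n(Cu) = 3.124 / 63.55 = 0.04916 mol; n(e⁻) = 2 × 0.04916 = 0.09832 mol
Q = 0.09832 × 96485 = 9486 C
t = 9486 / 22.6 = 419.7 s = 7.00 min

7.00 min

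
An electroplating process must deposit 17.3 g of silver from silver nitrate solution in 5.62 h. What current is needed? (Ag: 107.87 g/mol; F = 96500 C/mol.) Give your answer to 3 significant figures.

0.765 A

n(Ag) = 17.3 / 107.87 = 0.1604 mol
Ag⁺ + e⁻ → Ag, so n(e⁻) = 0.1604 mol
Q = 0.1604 × 96500 = 15480 C
I = Q / t = 15480 / 20232 s = 0.765 A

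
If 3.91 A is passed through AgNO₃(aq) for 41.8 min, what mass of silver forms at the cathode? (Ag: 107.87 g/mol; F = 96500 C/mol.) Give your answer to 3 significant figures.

11.0 g

Q = It = 3.91 × 2508 = 9806 C
Moles of electrons = 9806 / 96500 = 0.1016 mol
Ag⁺ + e⁻ → Ag, so n(Ag) = 0.1016 mol
m = 0.1016 × 107.87 = 11.0 g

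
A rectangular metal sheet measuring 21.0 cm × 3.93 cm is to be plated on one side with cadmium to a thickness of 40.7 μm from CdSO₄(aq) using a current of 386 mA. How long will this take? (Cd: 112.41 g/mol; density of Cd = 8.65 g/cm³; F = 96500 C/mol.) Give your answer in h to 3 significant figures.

3.59 h

Plated area = 21.0 × 3.93 = 82.53 cm²
Volume = 82.53 × 40.7×10⁻⁴ cm = 0.3359 cm³
m(Cd) = 0.3359 × 8.65 = 2.906 g
n(Cd) = 2.906 / 112.41 = 0.02585 mol; n(e⁻) = 2 × 0.02585 = 0.05170 mol
Q = 0.05170 × 96500 = 4989 C
t = 4989 / 0.386 = 12920 s = 3.59 h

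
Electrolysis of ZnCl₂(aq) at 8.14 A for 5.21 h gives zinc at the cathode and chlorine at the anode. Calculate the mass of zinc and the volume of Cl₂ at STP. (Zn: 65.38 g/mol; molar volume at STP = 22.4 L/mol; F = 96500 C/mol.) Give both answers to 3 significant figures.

51.7 g Zn; 17.7 L Cl₂

Q = 8.14 × 18756 = 1.527×10^5 C; n(e⁻) = 1.527×10^5 / 96500 = 1.582 mol
Cathode: Zn²⁺ + 2e⁻ → Zn → n(Zn) = 1.582/2 = 0.7910 mol → 51.7 g
Anode: 2Cl⁻ → Cl₂ + 2e⁻ → n(Cl₂) = 1.582/2 = 0.7910 mol → 17.7 L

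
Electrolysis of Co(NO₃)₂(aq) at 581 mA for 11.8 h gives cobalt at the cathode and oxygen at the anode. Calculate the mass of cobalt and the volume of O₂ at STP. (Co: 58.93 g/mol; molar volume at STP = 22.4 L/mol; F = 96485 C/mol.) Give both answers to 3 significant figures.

Q = 0.581 × 42480 = 24680 C; n(e⁻) = 24680 / 96485 = 0.2558 mol
Cathode: Co²⁺ + 2e⁻ → Co → n(Co) = 0.2558/2 = 0.1279 mol → 7.54 g
Anode: 2H₂O → O₂ + 4H⁺ + 4e⁻ → n(O₂) = 0.2558/4 = 0.06395 mol → 1.43 L

7.54 g Co; 1.43 L O₂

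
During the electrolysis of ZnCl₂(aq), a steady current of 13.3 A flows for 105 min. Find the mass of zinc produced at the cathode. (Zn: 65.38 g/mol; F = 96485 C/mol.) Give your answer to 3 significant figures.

Q = It = 13.3 × 6300 = 83790 C
Moles of electrons = 83790 / 96485 = 0.8684 mol
Zn²⁺ + 2e⁻ → Zn, so n(Zn) = 0.8684 / 2 = 0.4342 mol
m = 0.4342 × 65.38 = 28.4 g

28.4 g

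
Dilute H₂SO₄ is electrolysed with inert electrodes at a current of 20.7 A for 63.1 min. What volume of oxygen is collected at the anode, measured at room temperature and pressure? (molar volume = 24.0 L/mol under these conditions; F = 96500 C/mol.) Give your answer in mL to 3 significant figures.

4870 mL

Q = It = 20.7 × 3786 = 78370 C
Moles of electrons = 78370 / 96500 = 0.8121 mol
2H₂O → O₂ + 4H⁺ + 4e⁻, so n(O₂) = 0.8121 / 4 = 0.2030 mol
V = 0.2030 × 24.0 = 4.872 L
= 4870 mL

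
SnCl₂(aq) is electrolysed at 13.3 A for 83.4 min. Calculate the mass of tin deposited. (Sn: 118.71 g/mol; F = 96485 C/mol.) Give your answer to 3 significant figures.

Q = It = 13.3 × 5004 = 66550 C
n(e⁻) = Q/F = 66550/96485 = 0.6897 mol
Sn²⁺ + 2e⁻ → Sn, so n(Sn) = 0.6897 / 2 = 0.3449 mol
m = 0.3449 × 118.71 = 40.9 g

40.9 g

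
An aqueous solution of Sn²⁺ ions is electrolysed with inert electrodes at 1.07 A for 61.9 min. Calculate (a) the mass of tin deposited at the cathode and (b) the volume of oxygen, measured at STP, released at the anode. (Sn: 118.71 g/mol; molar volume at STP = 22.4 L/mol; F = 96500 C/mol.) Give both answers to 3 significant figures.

2.44 g Sn; 0.231 L O₂

Q = 1.07 × 3714 = 3974 C; n(e⁻) = 3974 / 96500 = 0.04118 mol
Cathode: Sn²⁺ + 2e⁻ → Sn → n(Sn) = 0.04118/2 = 0.02059 mol → 2.44 g
Anode: 2H₂O → O₂ + 4H⁺ + 4e⁻ → n(O₂) = 0.04118/4 = 0.01030 mol → 0.231 L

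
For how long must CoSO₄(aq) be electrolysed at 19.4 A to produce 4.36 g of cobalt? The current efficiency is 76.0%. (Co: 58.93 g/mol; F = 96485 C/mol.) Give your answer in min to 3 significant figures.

n(Co) = 4.36 / 58.93 = 0.07399 mol
Co²⁺ + 2e⁻ → Co, so n(e⁻) = 2 × 0.07399 = 0.1480 mol
Q = 0.1480 × 96485 / 0.760 = 18790 C
t = Q / I = 18790 / 19.4 = 968.6 s = 16.1 min

16.1 min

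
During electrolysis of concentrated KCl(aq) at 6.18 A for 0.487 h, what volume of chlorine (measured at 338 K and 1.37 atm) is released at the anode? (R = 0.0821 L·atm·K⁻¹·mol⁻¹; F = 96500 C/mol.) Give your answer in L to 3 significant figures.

Q = 6.18 A × 1753.2 s = 10830 C
n(e⁻) = Q/F = 10830/96500 = 0.1122 mol
2Cl⁻ → Cl₂ + 2e⁻, so n(Cl₂) = 0.1122 / 2 = 0.05610 mol
V = nRT/P = 0.05610 × 0.0821 × 338 / 1.37 = 1.136 L

1.14 L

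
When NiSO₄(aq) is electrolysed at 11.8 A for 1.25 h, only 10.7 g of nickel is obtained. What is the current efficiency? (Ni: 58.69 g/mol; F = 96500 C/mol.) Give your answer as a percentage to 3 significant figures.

66.3%

Q = 11.8 × 4500 = 53100 C
n(e⁻) = 53100 / 96500 = 0.5503 mol
Ni²⁺ + 2e⁻ → Ni, so theoretical n(Ni) = 0.2752 mol → 16.15 g
Efficiency = 10.7 / 16.15 = 0.6625 = 66.3%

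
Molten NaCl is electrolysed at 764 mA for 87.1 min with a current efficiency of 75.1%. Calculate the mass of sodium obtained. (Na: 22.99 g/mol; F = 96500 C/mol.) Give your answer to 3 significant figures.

0.714 g

Q = 0.764 × 5226 = 3993 C
n(e⁻) = 3993 / 96500 = 0.04138 mol
Na⁺ + e⁻ → Na, so theoretical m(Na) = 0.04138 × 22.99 = 0.9513 g
Actual mass = 75.1% × 0.9513 = 0.714 g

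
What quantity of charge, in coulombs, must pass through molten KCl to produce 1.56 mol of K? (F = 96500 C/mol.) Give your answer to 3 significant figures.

1.51×10^5 C

K⁺ + e⁻ → K, so n(e⁻) = 1 × 1.56 = 1.560 mol
Q = 1.560 × 96500 = 1.505×10^5 C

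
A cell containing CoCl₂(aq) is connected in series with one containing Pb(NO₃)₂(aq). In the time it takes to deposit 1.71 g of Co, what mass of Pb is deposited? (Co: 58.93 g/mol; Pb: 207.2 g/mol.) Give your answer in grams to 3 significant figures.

6.01 g

n(Co) = 1.71 / 58.93 = 0.02902 mol
Co²⁺ + 2e⁻ → Co, so n(e⁻) = 2 × 0.02902 = 0.05804 mol
Since the cells are in series, n(e⁻) in the Pb cell is also 0.05804 mol.
Pb²⁺ + 2e⁻ → Pb, so n(Pb) = 0.05804 / 2 = 0.02902 mol
m(Pb) = 0.02902 × 207.2 = 6.01 g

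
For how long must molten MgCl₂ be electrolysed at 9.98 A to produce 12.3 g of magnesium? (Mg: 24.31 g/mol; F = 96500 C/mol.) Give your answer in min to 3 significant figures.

163 min

n(Mg) = 12.3 / 24.31 = 0.5060 mol
Mg²⁺ + 2e⁻ → Mg, so n(e⁻) = 2 × 0.5060 = 1.012 mol
Q = 1.012 × 96500 = 97660 C
t = Q / I = 97660 / 9.98 = 9786 s = 163 min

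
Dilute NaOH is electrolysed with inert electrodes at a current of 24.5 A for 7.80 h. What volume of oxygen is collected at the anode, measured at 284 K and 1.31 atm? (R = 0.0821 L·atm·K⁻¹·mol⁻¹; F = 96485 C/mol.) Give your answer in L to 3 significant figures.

Charge passed = 24.5 × 28080 = 6.880×10^5 C
Moles of electrons = 6.880×10^5 / 96485 = 7.131 mol
2H₂O → O₂ + 4H⁺ + 4e⁻, so n(O₂) = 7.131 / 4 = 1.783 mol
V = nRT/P = 1.783 × 0.0821 × 284 / 1.31 = 31.74 L

31.7 L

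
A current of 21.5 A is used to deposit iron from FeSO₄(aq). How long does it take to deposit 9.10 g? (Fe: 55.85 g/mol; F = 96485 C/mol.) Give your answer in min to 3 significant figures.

24.4 min

n(Fe) = 9.10 / 55.85 = 0.1629 mol
Fe²⁺ + 2e⁻ → Fe, so n(e⁻) = 2 × 0.1629 = 0.3258 mol
Q = 0.3258 × 96485 = 31430 C
t = Q / I = 31430 / 21.5 = 1462 s = 24.4 min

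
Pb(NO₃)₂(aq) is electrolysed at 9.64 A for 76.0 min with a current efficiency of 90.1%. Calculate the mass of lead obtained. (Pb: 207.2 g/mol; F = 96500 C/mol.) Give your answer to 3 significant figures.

42.5 g

Q = 9.64 × 4560 = 43960 C
n(e⁻) = 43960 / 96500 = 0.4555 mol
Pb²⁺ + 2e⁻ → Pb, so theoretical m(Pb) = 0.2278 × 207.2 = 47.20 g
Actual mass = 90.1% × 47.20 = 42.5 g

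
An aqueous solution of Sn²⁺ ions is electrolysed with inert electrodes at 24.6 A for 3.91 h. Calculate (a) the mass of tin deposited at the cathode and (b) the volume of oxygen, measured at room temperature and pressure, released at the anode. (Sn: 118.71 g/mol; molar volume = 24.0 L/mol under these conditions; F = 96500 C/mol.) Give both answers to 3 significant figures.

Q = 24.6 × 14076 = 3.463×10^5 C; n(e⁻) = 3.463×10^5 / 96500 = 3.589 mol
Cathode: Sn²⁺ + 2e⁻ → Sn → n(Sn) = 3.589/2 = 1.795 mol → 213 g
Anode: 2H₂O → O₂ + 4H⁺ + 4e⁻ → n(O₂) = 3.589/4 = 0.8973 mol → 21.5 L

213 g Sn; 21.5 L O₂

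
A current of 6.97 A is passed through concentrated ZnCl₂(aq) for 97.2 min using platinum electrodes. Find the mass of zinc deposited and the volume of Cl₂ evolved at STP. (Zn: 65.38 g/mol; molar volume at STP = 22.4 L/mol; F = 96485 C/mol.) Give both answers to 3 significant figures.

13.8 g Zn; 4.72 L Cl₂

Q = 6.97 × 5832 = 40650 C; n(e⁻) = 40650 / 96485 = 0.4213 mol
Cathode: Zn²⁺ + 2e⁻ → Zn → n(Zn) = 0.4213/2 = 0.2107 mol → 13.8 g
Anode: 2Cl⁻ → Cl₂ + 2e⁻ → n(Cl₂) = 0.4213/2 = 0.2107 mol → 4.72 L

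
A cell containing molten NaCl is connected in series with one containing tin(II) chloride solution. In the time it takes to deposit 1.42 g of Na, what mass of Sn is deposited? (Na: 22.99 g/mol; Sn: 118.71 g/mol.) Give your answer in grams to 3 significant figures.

n(Na) = 1.42 / 22.99 = 0.06177 mol
Na⁺ + e⁻ → Na, so n(e⁻) = 0.06177 mol
Since the cells are in series, n(e⁻) in the Sn cell is also 0.06177 mol.
Sn²⁺ + 2e⁻ → Sn, so n(Sn) = 0.06177 / 2 = 0.03089 mol
m(Sn) = 0.03089 × 118.71 = 3.67 g

3.67 g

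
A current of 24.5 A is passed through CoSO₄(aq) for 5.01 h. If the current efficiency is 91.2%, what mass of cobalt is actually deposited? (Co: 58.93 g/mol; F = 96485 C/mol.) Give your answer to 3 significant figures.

123 g

Q = 24.5 × 18036 = 4.419×10^5 C
n(e⁻) = 4.419×10^5 / 96485 = 4.580 mol
Co²⁺ + 2e⁻ → Co, so theoretical m(Co) = 2.290 × 58.93 = 134.9 g
Actual mass = 91.2% × 134.9 = 123 g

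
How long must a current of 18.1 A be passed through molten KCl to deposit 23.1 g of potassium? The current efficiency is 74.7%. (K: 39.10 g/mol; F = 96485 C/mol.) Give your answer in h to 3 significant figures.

1.17 h

n(K) = 23.1 / 39.10 = 0.5908 mol
K⁺ + e⁻ → K, so n(e⁻) = 0.5908 mol
Q = 0.5908 × 96485 / 0.747 = 76310 C
t = Q / I = 76310 / 18.1 = 4216 s = 1.17 h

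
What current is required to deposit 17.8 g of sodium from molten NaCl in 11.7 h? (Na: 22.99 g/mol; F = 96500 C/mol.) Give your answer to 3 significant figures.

1.77 A

n(Na) = 17.8 / 22.99 = 0.7742 mol
Na⁺ + e⁻ → Na, so n(e⁻) = 0.7742 mol
Q = 0.7742 × 96500 = 74710 C
I = Q / t = 74710 / 42120 s = 1.77 A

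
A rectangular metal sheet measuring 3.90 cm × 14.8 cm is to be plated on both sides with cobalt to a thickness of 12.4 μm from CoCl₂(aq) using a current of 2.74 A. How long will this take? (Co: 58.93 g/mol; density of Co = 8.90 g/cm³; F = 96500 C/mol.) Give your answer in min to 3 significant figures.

25.4 min

Plated area = 2 × 3.90 × 14.8 = 115.4 cm²
Volume = 115.4 × 12.4×10⁻⁴ cm = 0.1431 cm³
m(Co) = 0.1431 × 8.90 = 1.274 g
n(Co) = 1.274 / 58.93 = 0.02162 mol; n(e⁻) = 2 × 0.02162 = 0.04324 mol
Q = 0.04324 × 96500 = 4173 C
t = 4173 / 2.74 = 1523 s = 25.4 min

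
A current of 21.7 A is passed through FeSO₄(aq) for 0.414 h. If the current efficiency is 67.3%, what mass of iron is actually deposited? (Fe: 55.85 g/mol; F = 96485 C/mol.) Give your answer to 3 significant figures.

6.30 g

Q = 21.7 × 1490.4 = 32340 C
n(e⁻) = 32340 / 96485 = 0.3352 mol
Fe²⁺ + 2e⁻ → Fe, so theoretical m(Fe) = 0.1676 × 55.85 = 9.360 g
Actual mass = 67.3% × 9.360 = 6.30 g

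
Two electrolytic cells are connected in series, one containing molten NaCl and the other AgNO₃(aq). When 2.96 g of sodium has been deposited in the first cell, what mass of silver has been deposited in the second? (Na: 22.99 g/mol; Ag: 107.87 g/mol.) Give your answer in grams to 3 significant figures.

13.9 g

n(Na) = 2.96 / 22.99 = 0.1288 mol
Na⁺ + e⁻ → Na, so n(e⁻) = 0.1288 mol
Same current for the same time ⇒ same n(e⁻) = 0.1288 mol in both cells.
Ag⁺ + e⁻ → Ag, so n(Ag) = 0.1288 mol
m(Ag) = 0.1288 × 107.87 = 13.9 g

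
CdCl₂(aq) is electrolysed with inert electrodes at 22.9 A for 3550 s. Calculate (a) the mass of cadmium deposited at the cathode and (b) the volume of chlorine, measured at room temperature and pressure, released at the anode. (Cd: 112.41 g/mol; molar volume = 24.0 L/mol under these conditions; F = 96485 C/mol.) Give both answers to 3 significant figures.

47.4 g Cd; 10.1 L Cl₂

Q = 22.9 × 3550 = 81300 C; n(e⁻) = 81300 / 96485 = 0.8426 mol
Cathode: Cd²⁺ + 2e⁻ → Cd → n(Cd) = 0.8426/2 = 0.4213 mol → 47.4 g
Anode: 2Cl⁻ → Cl₂ + 2e⁻ → n(Cl₂) = 0.8426/2 = 0.4213 mol → 10.1 L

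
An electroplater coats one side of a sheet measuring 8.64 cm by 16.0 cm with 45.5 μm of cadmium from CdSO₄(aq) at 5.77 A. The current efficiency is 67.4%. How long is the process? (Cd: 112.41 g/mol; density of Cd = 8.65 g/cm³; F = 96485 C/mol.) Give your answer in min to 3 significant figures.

Plated area = 8.64 × 16.0 = 138.2 cm²
Volume = 138.2 × 45.5×10⁻⁴ cm = 0.6288 cm³
m(Cd) = 0.6288 × 8.65 = 5.439 g
n(Cd) = 5.439 / 112.41 = 0.04839 mol; n(e⁻) = 2 × 0.04839 = 0.09678 mol
Q = 0.09678 × 96485 / 0.674 = 13850 C
t = 13850 / 5.77 = 2400 s = 40.0 min

40.0 min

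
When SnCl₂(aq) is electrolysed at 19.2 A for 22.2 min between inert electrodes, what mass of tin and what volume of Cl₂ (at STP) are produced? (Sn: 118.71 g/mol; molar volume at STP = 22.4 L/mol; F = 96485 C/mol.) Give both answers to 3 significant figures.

15.7 g Sn; 2.97 L Cl₂

Q = 19.2 × 1332 = 25570 C; n(e⁻) = 25570 / 96485 = 0.2650 mol
Cathode: Sn²⁺ + 2e⁻ → Sn → n(Sn) = 0.2650/2 = 0.1325 mol → 15.7 g
Anode: 2Cl⁻ → Cl₂ + 2e⁻ → n(Cl₂) = 0.2650/2 = 0.1325 mol → 2.97 L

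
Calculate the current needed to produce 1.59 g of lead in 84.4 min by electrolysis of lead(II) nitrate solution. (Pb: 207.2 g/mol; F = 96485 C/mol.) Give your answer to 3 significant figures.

0.292 A

n(Pb) = 1.59 / 207.2 = 0.007674 mol
Pb²⁺ + 2e⁻ → Pb, so n(e⁻) = 2 × 0.007674 = 0.01535 mol
Q = 0.01535 × 96485 = 1481 C
I = Q / t = 1481 / 5064 s = 0.292 A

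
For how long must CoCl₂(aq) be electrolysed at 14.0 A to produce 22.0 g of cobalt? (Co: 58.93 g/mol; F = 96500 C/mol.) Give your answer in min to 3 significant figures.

n(Co) = 22.0 / 58.93 = 0.3733 mol
Co²⁺ + 2e⁻ → Co, so n(e⁻) = 2 × 0.3733 = 0.7466 mol
Q = 0.7466 × 96500 = 72050 C
t = Q / I = 72050 / 14.0 = 5146 s = 85.8 min

85.8 min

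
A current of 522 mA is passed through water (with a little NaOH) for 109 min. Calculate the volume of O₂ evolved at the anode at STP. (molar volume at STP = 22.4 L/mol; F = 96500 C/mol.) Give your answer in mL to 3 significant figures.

Q = It = 0.522 × 6540 = 3414 C
n(e⁻) = 3414 / 96500 = 0.03538 mol
2H₂O → O₂ + 4H⁺ + 4e⁻, so n(O₂) = 0.03538 / 4 = 0.008845 mol
V = 0.008845 × 22.4 = 0.1981 L
= 198 mL

198 mL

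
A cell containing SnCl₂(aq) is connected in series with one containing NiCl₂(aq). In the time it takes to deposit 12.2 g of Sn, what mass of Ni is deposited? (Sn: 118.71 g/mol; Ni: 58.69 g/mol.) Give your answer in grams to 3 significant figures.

n(Sn) = 12.2 / 118.71 = 0.1028 mol
Sn²⁺ + 2e⁻ → Sn, so n(e⁻) = 2 × 0.1028 = 0.2056 mol
Since the cells are in series, n(e⁻) in the Ni cell is also 0.2056 mol.
Ni²⁺ + 2e⁻ → Ni, so n(Ni) = 0.2056 / 2 = 0.1028 mol
m(Ni) = 0.1028 × 58.69 = 6.03 g

6.03 g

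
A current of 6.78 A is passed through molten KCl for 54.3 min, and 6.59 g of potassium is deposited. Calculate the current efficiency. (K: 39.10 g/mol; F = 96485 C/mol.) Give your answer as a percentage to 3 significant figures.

Q = 6.78 × 3258 = 22090 C
n(e⁻) = 22090 / 96485 = 0.2289 mol
K⁺ + e⁻ → K, so theoretical n(K) = 0.2289 mol → 8.950 g
Efficiency = 6.59 / 8.950 = 0.7363 = 73.6%

73.6%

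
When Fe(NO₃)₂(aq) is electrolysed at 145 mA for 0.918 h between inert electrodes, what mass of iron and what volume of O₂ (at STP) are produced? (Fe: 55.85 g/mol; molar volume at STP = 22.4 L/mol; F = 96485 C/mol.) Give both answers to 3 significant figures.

0.139 g Fe; 0.0278 L O₂

Q = 0.145 × 3304.8 = 479.2 C; n(e⁻) = 479.2 / 96485 = 0.004967 mol
Cathode: Fe²⁺ + 2e⁻ → Fe → n(Fe) = 0.004967/2 = 0.002484 mol → 0.139 g
Anode: 2H₂O → O₂ + 4H⁺ + 4e⁻ → n(O₂) = 0.004967/4 = 0.001242 mol → 0.0278 L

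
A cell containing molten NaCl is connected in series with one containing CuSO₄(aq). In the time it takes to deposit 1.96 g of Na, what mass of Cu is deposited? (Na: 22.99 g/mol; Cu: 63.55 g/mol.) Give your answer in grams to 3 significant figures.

n(Na) = 1.96 / 22.99 = 0.08525 mol
Na⁺ + e⁻ → Na, so n(e⁻) = 0.08525 mol
The cells are in series, so the same charge (and hence the same n(e⁻) = 0.08525 mol) passes through both.
Cu²⁺ + 2e⁻ → Cu, so n(Cu) = 0.08525 / 2 = 0.04263 mol
m(Cu) = 0.04263 × 63.55 = 2.71 g

2.71 g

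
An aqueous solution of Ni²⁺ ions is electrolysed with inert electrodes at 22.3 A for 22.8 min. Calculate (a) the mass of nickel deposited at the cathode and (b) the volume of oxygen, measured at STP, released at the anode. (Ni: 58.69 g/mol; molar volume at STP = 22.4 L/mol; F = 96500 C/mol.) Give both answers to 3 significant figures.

9.28 g Ni; 1.77 L O₂

Q = 22.3 × 1368 = 30510 C; n(e⁻) = 30510 / 96500 = 0.3162 mol
Cathode: Ni²⁺ + 2e⁻ → Ni → n(Ni) = 0.3162/2 = 0.1581 mol → 9.28 g
Anode: 2H₂O → O₂ + 4H⁺ + 4e⁻ → n(O₂) = 0.3162/4 = 0.07905 mol → 1.77 L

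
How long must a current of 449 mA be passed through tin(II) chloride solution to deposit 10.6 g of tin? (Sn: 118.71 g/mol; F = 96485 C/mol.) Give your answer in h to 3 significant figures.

10.7 h

n(Sn) = 10.6 / 118.71 = 0.08929 mol
Sn²⁺ + 2e⁻ → Sn, so n(e⁻) = 2 × 0.08929 = 0.1786 mol
Q = 0.1786 × 96485 = 17230 C
t = Q / I = 17230 / 0.449 = 38370 s = 10.7 h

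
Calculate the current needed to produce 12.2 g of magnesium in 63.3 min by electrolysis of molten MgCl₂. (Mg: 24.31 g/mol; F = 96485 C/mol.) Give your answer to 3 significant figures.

n(Mg) = 12.2 / 24.31 = 0.5019 mol
Mg²⁺ + 2e⁻ → Mg, so n(e⁻) = 2 × 0.5019 = 1.004 mol
Q = 1.004 × 96485 = 96870 C
I = Q / t = 96870 / 3798 s = 25.5 A

25.5 A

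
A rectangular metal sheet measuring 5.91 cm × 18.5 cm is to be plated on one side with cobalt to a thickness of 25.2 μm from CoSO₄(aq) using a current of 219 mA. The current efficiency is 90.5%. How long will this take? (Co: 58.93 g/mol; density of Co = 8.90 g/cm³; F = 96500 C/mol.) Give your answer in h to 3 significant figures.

11.3 h

Plated area = 5.91 × 18.5 = 109.3 cm²
Volume = 109.3 × 25.2×10⁻⁴ cm = 0.2754 cm³
m(Co) = 0.2754 × 8.90 = 2.451 g
n(Co) = 2.451 / 58.93 = 0.04159 mol; n(e⁻) = 2 × 0.04159 = 0.08318 mol
Q = 0.08318 × 96500 / 0.905 = 8869 C
t = 8869 / 0.219 = 40500 s = 11.3 h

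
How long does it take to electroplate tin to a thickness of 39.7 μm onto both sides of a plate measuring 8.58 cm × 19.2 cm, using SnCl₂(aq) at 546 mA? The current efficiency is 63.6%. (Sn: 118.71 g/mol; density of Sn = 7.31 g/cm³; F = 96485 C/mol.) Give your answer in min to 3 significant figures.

Plated area = 2 × 8.58 × 19.2 = 329.5 cm²
Volume = 329.5 × 39.7×10⁻⁴ cm = 1.308 cm³
m(Sn) = 1.308 × 7.31 = 9.561 g
n(Sn) = 9.561 / 118.71 = 0.08054 mol; n(e⁻) = 2 × 0.08054 = 0.1611 mol
Q = 0.1611 × 96485 / 0.636 = 24440 C
t = 24440 / 0.546 = 44760 s = 746 min

746 min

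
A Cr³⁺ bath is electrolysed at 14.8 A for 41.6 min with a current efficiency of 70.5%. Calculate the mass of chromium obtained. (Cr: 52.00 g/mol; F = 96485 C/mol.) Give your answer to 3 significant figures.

4.68 g

Q = 14.8 × 2496 = 36940 C
n(e⁻) = 36940 / 96485 = 0.3829 mol
Cr³⁺ + 3e⁻ → Cr, so theoretical m(Cr) = 0.1276 × 52.00 = 6.635 g
Actual mass = 70.5% × 6.635 = 4.68 g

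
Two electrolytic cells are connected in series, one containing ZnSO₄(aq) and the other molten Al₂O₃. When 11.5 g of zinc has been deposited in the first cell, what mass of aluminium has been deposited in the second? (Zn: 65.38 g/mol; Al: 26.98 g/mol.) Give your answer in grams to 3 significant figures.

3.16 g

n(Zn) = 11.5 / 65.38 = 0.1759 mol
Zn²⁺ + 2e⁻ → Zn, so n(e⁻) = 2 × 0.1759 = 0.3518 mol
Same current for the same time ⇒ same n(e⁻) = 0.3518 mol in both cells.
Al³⁺ + 3e⁻ → Al, so n(Al) = 0.3518 / 3 = 0.1173 mol
m(Al) = 0.1173 × 26.98 = 3.16 g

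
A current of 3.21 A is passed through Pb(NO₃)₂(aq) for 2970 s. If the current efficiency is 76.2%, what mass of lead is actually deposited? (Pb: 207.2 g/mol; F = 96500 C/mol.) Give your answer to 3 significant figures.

Q = 3.21 × 2970 = 9534 C
n(e⁻) = 9534 / 96500 = 0.09880 mol
Pb²⁺ + 2e⁻ → Pb, so theoretical m(Pb) = 0.04940 × 207.2 = 10.24 g
Actual mass = 76.2% × 10.24 = 7.80 g

7.80 g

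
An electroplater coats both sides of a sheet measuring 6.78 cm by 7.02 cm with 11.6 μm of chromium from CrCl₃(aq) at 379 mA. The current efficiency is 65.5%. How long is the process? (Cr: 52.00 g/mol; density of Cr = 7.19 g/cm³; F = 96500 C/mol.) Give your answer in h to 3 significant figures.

Plated area = 2 × 6.78 × 7.02 = 95.19 cm²
Volume = 95.19 × 11.6×10⁻⁴ cm = 0.1104 cm³
m(Cr) = 0.1104 × 7.19 = 0.7938 g
n(Cr) = 0.7938 / 52.00 = 0.01527 mol; n(e⁻) = 3 × 0.01527 = 0.04581 mol
Q = 0.04581 × 96500 / 0.655 = 6749 C
t = 6749 / 0.379 = 17810 s = 4.95 h

4.95 h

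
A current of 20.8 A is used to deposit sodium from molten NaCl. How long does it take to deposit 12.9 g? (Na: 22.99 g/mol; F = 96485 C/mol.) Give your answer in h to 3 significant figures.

n(Na) = 12.9 / 22.99 = 0.5611 mol
Na⁺ + e⁻ → Na, so n(e⁻) = 0.5611 mol
Q = 0.5611 × 96485 = 54140 C
t = Q / I = 54140 / 20.8 = 2603 s = 0.723 h

0.723 h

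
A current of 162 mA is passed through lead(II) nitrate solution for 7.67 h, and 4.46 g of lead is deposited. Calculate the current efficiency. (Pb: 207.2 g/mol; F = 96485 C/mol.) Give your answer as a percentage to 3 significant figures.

92.9%

Q = 0.162 × 27612 = 4473 C
n(e⁻) = 4473 / 96485 = 0.04636 mol
Pb²⁺ + 2e⁻ → Pb, so theoretical n(Pb) = 0.02318 mol → 4.803 g
Efficiency = 4.46 / 4.803 = 0.9286 = 92.9%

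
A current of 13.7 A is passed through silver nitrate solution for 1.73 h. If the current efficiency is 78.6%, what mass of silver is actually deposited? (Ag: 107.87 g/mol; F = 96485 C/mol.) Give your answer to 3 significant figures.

Q = 13.7 × 6228 = 85320 C
n(e⁻) = 85320 / 96485 = 0.8843 mol
Ag⁺ + e⁻ → Ag, so theoretical m(Ag) = 0.8843 × 107.87 = 95.39 g
Actual mass = 78.6% × 95.39 = 75.0 g

75.0 g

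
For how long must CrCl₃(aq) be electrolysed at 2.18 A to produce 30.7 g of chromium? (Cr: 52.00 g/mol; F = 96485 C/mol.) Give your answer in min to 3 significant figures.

1310 min

n(Cr) = 30.7 / 52.00 = 0.5904 mol
Cr³⁺ + 3e⁻ → Cr, so n(e⁻) = 3 × 0.5904 = 1.771 mol
Q = 1.771 × 96485 = 1.709×10^5 C
t = Q / I = 1.709×10^5 / 2.18 = 78390 s = 1310 min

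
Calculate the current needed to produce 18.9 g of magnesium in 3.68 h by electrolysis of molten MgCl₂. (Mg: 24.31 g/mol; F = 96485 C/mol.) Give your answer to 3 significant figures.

11.3 A

n(Mg) = 18.9 / 24.31 = 0.7775 mol
Mg²⁺ + 2e⁻ → Mg, so n(e⁻) = 2 × 0.7775 = 1.555 mol
Q = 1.555 × 96485 = 1.500×10^5 C
I = Q / t = 1.500×10^5 / 13248 s = 11.3 A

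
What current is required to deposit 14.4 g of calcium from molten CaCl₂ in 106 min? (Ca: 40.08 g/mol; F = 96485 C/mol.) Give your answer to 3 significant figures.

10.9 A

n(Ca) = 14.4 / 40.08 = 0.3593 mol
Ca²⁺ + 2e⁻ → Ca, so n(e⁻) = 2 × 0.3593 = 0.7186 mol
Q = 0.7186 × 96485 = 69330 C
I = Q / t = 69330 / 6360 s = 10.9 A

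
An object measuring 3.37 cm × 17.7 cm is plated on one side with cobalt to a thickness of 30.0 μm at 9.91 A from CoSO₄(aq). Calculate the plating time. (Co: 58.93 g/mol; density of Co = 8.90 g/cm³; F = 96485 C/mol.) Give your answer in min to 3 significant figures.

Plated area = 3.37 × 17.7 = 59.65 cm²
Volume = 59.65 × 30.0×10⁻⁴ cm = 0.1790 cm³
m(Co) = 0.1790 × 8.90 = 1.593 g
n(Co) = 1.593 / 58.93 = 0.02703 mol; n(e⁻) = 2 × 0.02703 = 0.05406 mol
Q = 0.05406 × 96485 = 5216 C
t = 5216 / 9.91 = 526.3 s = 8.77 min

8.77 min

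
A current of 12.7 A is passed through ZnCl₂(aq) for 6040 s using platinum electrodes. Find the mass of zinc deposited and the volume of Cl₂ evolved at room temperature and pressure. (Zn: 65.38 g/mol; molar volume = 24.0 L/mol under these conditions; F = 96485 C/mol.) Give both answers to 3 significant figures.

Q = 12.7 × 6040 = 76710 C; n(e⁻) = 76710 / 96485 = 0.7950 mol
Cathode: Zn²⁺ + 2e⁻ → Zn → n(Zn) = 0.7950/2 = 0.3975 mol → 26.0 g
Anode: 2Cl⁻ → Cl₂ + 2e⁻ → n(Cl₂) = 0.7950/2 = 0.3975 mol → 9.54 L

26.0 g Zn; 9.54 L Cl₂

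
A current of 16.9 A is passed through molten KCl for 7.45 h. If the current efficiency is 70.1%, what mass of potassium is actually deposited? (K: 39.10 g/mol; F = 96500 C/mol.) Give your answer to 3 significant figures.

129 g

Q = 16.9 × 26820 = 4.533×10^5 C
n(e⁻) = 4.533×10^5 / 96500 = 4.697 mol
K⁺ + e⁻ → K, so theoretical m(K) = 4.697 × 39.10 = 183.7 g
Actual mass = 70.1% × 183.7 = 129 g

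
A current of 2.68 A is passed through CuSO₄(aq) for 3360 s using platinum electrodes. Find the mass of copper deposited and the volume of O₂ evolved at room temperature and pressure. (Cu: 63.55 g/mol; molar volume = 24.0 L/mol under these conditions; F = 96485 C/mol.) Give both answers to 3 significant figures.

2.97 g Cu; 0.560 L O₂

Q = 2.68 × 3360 = 9005 C; n(e⁻) = 9005 / 96485 = 0.09333 mol
Cathode: Cu²⁺ + 2e⁻ → Cu → n(Cu) = 0.09333/2 = 0.04667 mol → 2.97 g
Anode: 2H₂O → O₂ + 4H⁺ + 4e⁻ → n(O₂) = 0.09333/4 = 0.02333 mol → 0.560 L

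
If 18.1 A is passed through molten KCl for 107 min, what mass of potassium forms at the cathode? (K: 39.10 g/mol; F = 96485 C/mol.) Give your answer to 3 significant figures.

47.1 g

Q = It = 18.1 × 6420 = 1.162×10^5 C
n(e⁻) = 1.162×10^5 / 96485 = 1.204 mol
K⁺ + e⁻ → K, so n(K) = 1.204 mol
m = 1.204 × 39.10 = 47.1 g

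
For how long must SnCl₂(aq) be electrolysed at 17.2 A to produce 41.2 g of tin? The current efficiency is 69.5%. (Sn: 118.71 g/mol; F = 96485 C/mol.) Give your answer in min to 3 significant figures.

n(Sn) = 41.2 / 118.71 = 0.3471 mol
Sn²⁺ + 2e⁻ → Sn, so n(e⁻) = 2 × 0.3471 = 0.6942 mol
Q = 0.6942 × 96485 / 0.695 = 96370 C
t = Q / I = 96370 / 17.2 = 5603 s = 93.4 min

93.4 min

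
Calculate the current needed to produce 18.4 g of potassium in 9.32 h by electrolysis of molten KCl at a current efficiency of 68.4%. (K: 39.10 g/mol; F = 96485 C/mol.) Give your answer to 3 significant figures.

n(K) = 18.4 / 39.10 = 0.4706 mol
K⁺ + e⁻ → K, so n(e⁻) = 0.4706 mol
Q = 0.4706 × 96485 / 0.684 = 66380 C
I = Q / t = 66380 / 33552 s = 1.98 A

1.98 A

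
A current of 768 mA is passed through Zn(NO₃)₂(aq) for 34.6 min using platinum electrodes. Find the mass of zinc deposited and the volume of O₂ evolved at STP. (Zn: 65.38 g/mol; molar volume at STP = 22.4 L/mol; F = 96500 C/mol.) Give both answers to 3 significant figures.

0.540 g Zn; 0.0925 L O₂

Q = 0.768 × 2076 = 1594 C; n(e⁻) = 1594 / 96500 = 0.01652 mol
Cathode: Zn²⁺ + 2e⁻ → Zn → n(Zn) = 0.01652/2 = 0.008260 mol → 0.540 g
Anode: 2H₂O → O₂ + 4H⁺ + 4e⁻ → n(O₂) = 0.01652/4 = 0.004130 mol → 0.0925 L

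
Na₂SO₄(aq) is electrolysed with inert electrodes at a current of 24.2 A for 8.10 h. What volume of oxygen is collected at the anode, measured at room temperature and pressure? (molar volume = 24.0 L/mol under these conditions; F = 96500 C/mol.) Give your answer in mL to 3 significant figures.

Q = It = 24.2 × 29160 = 7.057×10^5 C
n(e⁻) = 7.057×10^5 / 96500 = 7.313 mol
2H₂O → O₂ + 4H⁺ + 4e⁻, so n(O₂) = 7.313 / 4 = 1.828 mol
V = 1.828 × 24.0 = 43.87 L
= 43900 mL

43900 mL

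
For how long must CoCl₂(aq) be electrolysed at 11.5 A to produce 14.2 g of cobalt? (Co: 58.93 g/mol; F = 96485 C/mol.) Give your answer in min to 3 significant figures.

67.4 min

n(Co) = 14.2 / 58.93 = 0.2410 mol
Co²⁺ + 2e⁻ → Co, so n(e⁻) = 2 × 0.2410 = 0.4820 mol
Q = 0.4820 × 96485 = 46510 C
t = Q / I = 46510 / 11.5 = 4044 s = 67.4 min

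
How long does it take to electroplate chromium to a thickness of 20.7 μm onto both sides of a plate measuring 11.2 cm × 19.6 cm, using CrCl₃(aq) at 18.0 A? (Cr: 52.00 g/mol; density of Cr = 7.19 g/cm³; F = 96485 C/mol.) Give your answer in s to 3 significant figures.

Plated area = 2 × 11.2 × 19.6 = 439.0 cm²
Volume = 439.0 × 20.7×10⁻⁴ cm = 0.9087 cm³
m(Cr) = 0.9087 × 7.19 = 6.534 g
n(Cr) = 6.534 / 52.00 = 0.1257 mol; n(e⁻) = 3 × 0.1257 = 0.3771 mol
Q = 0.3771 × 96485 = 36380 C
t = 36380 / 18.0 = 2021 s

2020 s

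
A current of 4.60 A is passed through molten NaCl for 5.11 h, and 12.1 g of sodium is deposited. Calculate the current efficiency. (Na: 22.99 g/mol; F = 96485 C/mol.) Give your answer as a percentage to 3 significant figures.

60.0%

Q = 4.60 × 18396 = 84620 C
n(e⁻) = 84620 / 96485 = 0.8770 mol
Na⁺ + e⁻ → Na, so theoretical n(Na) = 0.8770 mol → 20.16 g
Efficiency = 12.1 / 20.16 = 0.6002 = 60.0%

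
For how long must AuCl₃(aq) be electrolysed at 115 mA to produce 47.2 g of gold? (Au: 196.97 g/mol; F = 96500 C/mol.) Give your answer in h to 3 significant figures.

n(Au) = 47.2 / 196.97 = 0.2396 mol
Au³⁺ + 3e⁻ → Au, so n(e⁻) = 3 × 0.2396 = 0.7188 mol
Q = 0.7188 × 96500 = 69360 C
t = Q / I = 69360 / 0.115 = 6.031×10^5 s = 168 h

168 h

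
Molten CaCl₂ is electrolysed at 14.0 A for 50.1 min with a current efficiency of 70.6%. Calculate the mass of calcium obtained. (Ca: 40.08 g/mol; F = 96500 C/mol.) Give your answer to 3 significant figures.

6.17 g

Q = 14.0 × 3006 = 42080 C
n(e⁻) = 42080 / 96500 = 0.4361 mol
Ca²⁺ + 2e⁻ → Ca, so theoretical m(Ca) = 0.2181 × 40.08 = 8.741 g
Actual mass = 70.6% × 8.741 = 6.17 g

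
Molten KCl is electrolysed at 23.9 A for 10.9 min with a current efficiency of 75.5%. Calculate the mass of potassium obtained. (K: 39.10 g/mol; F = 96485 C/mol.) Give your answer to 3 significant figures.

Q = 23.9 × 654 = 15630 C
n(e⁻) = 15630 / 96485 = 0.1620 mol
K⁺ + e⁻ → K, so theoretical m(K) = 0.1620 × 39.10 = 6.334 g
Actual mass = 75.5% × 6.334 = 4.78 g

4.78 g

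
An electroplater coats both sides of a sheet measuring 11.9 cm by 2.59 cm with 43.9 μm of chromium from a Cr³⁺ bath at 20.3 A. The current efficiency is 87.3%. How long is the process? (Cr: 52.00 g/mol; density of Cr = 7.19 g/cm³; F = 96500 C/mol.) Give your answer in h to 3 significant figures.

Plated area = 2 × 11.9 × 2.59 = 61.64 cm²
Volume = 61.64 × 43.9×10⁻⁴ cm = 0.2706 cm³
m(Cr) = 0.2706 × 7.19 = 1.946 g
n(Cr) = 1.946 / 52.00 = 0.03742 mol; n(e⁻) = 3 × 0.03742 = 0.1123 mol
Q = 0.1123 × 96500 / 0.873 = 12410 C
t = 12410 / 20.3 = 611.3 s = 0.170 h

0.170 h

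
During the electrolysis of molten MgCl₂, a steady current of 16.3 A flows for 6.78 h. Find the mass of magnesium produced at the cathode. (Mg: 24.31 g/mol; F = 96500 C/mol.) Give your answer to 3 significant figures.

50.1 g

Q = It = 16.3 × 24408 = 3.979×10^5 C
Moles of electrons = 3.979×10^5 / 96500 = 4.123 mol
Mg²⁺ + 2e⁻ → Mg, so n(Mg) = 4.123 / 2 = 2.062 mol
m = 2.062 × 24.31 = 50.1 g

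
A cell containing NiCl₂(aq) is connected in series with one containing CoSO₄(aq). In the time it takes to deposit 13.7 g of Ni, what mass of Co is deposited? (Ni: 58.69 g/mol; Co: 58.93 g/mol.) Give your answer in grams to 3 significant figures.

n(Ni) = 13.7 / 58.69 = 0.2334 mol
Ni²⁺ + 2e⁻ → Ni, so n(e⁻) = 2 × 0.2334 = 0.4668 mol
Since the cells are in series, n(e⁻) in the Co cell is also 0.4668 mol.
Co²⁺ + 2e⁻ → Co, so n(Co) = 0.4668 / 2 = 0.2334 mol
m(Co) = 0.2334 × 58.93 = 13.8 g

13.8 g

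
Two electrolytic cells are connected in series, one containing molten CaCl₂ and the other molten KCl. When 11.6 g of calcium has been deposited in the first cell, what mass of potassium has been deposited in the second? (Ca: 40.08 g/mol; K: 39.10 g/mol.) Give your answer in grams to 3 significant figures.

22.6 g

n(Ca) = 11.6 / 40.08 = 0.2894 mol
Ca²⁺ + 2e⁻ → Ca, so n(e⁻) = 2 × 0.2894 = 0.5788 mol
Same current for the same time ⇒ same n(e⁻) = 0.5788 mol in both cells.
K⁺ + e⁻ → K, so n(K) = 0.5788 mol
m(K) = 0.5788 × 39.10 = 22.6 g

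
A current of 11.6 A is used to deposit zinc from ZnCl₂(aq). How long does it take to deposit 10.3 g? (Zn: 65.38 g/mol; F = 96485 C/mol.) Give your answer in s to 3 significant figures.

n(Zn) = 10.3 / 65.38 = 0.1575 mol
Zn²⁺ + 2e⁻ → Zn, so n(e⁻) = 2 × 0.1575 = 0.3150 mol
Q = 0.3150 × 96485 = 30390 C
t = Q / I = 30390 / 11.6 = 2620 s

2620 s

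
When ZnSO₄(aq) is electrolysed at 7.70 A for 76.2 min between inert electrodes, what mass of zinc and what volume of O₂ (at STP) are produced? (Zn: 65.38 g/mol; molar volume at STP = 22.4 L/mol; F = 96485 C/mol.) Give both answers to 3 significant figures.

Q = 7.70 × 4572 = 35200 C; n(e⁻) = 35200 / 96485 = 0.3648 mol
Cathode: Zn²⁺ + 2e⁻ → Zn → n(Zn) = 0.3648/2 = 0.1824 mol → 11.9 g
Anode: 2H₂O → O₂ + 4H⁺ + 4e⁻ → n(O₂) = 0.3648/4 = 0.09120 mol → 2.04 L

11.9 g Zn; 2.04 L O₂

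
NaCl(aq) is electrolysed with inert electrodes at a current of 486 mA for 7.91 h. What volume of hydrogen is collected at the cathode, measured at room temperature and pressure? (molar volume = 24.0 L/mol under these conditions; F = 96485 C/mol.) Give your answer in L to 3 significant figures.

Q = It = 0.486 × 28476 = 13840 C
n(e⁻) = 13840 / 96485 = 0.1434 mol
2H⁺ + 2e⁻ → H₂, so n(H₂) = 0.1434 / 2 = 0.07170 mol
V = 0.07170 × 24.0 = 1.721 L

1.72 L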